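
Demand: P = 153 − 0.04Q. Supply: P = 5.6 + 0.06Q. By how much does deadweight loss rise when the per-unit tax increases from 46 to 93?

32665

Competitive equilibrium: 153 − 0.04Q = 5.6 + 0.06Q → Q* = 1474, P* = 94.04.
For a per-unit tax t: ΔQ = t/0.1, so DWL = ½·t·(t/0.1) = t²/0.2.
At t = 46: DWL = 10580. At t = 93: DWL = 43245.
Increase = 43245 − 10580 = 32665.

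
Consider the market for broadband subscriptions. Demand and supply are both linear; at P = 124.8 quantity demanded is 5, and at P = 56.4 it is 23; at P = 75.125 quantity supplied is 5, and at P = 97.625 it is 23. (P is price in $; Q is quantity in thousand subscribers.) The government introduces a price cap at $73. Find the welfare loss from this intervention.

Demand slope = (56.4 − 124.8)/(23 − 5) = −3.8, so P = 143.8 − 3.8Q.
Supply slope = (97.625 − 75.125)/(23 − 5) = 1.25, so P = 68.875 + 1.25Q.
Competitive equilibrium: 143.8 − 3.8Q = 68.875 + 1.25Q → Q* = 14.8366, P* = 87.4208.
At the ceiling P = 73, quantity supplied = (73 − 68.875)/1.25 = 3.3.
Willingness to pay at Q' = 3.3: 143.8 − 3.8·3.3 = 131.26.
ΔQ = 14.8366 − 3.3 = 11.5366; wedge = 131.26 − 73 = 58.26.
Welfare loss = ½ × 11.5366 × 58.26 = $336.06 thousand.

$336.06 thousand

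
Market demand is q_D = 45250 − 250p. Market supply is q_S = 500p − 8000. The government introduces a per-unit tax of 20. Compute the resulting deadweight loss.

33333.33

In inverse form: demand p = 181 − 0.004q, supply p = 16 + 0.002q.
Competitive equilibrium: 181 − 0.004q = 16 + 0.002q → q* = 27500, p* = 71.
With the tax, the buyer price exceeds the seller price by 20: (181 − 0.004q) − (16 + 0.002q) = 20 → q' = 24166.6667.
Δq = 27500 − 24166.6667 = 3333.3333; the wedge equals the tax, 20.
DWL = ½ × 3333.3333 × 20 = 33333.33.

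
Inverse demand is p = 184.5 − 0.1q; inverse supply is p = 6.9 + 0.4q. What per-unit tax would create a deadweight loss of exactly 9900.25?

99.5

Competitive equilibrium: 184.5 − 0.1q = 6.9 + 0.4q → q* = 355.2, p* = 148.98.
A tax t gives Δq = t/0.5 and wedge t, so DWL = t²/1.
t²/1 = 9900.25 → t² = 9900.25 → t = 99.5.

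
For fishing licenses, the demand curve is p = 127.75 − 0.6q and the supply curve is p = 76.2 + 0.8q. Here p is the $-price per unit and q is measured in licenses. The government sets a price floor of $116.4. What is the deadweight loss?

Competitive equilibrium: 127.75 − 0.6q = 76.2 + 0.8q → q* = 36.82143, p* = 105.65714.
At the floor p = 116.4, quantity demanded = (127.75 − 116.4)/0.6 = 18.91667.
Sellers' marginal cost at q' = 18.91667: 76.2 + 0.8·18.91667 = 91.33334.
Δq = 36.82143 − 18.91667 = 17.90476; wedge = 116.4 − 91.33334 = 25.06666.
The triangle = ½ × 17.90476 × 25.06666 = $224.41.

$224.41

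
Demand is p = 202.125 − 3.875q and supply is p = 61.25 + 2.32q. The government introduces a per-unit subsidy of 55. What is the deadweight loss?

244.15

Competitive equilibrium: 202.125 − 3.875q = 61.25 + 2.32q → q* = 22.7401, p* = 114.0071.
The subsidy lowers effective supply by 55: p = 6.25 + 2.32q.
New quantity: 202.125 − 3.875q = 6.25 + 2.32q → q' = 31.6182.
Overproduction Δq = 31.6182 − 22.7401 = 8.8781; wedge = subsidy = 55.
DWL = ½ × 8.8781 × 55 = 244.15.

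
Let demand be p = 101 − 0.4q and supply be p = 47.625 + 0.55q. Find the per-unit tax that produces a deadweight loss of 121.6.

Competitive equilibrium: 101 − 0.4q = 47.625 + 0.55q → q* = 56.1842, p* = 78.5263.
A tax t gives Δq = t/0.95 and wedge t, so DWL = t²/1.9.
t²/1.9 = 121.6 → t² = 231.04 → t = 15.2.

15.2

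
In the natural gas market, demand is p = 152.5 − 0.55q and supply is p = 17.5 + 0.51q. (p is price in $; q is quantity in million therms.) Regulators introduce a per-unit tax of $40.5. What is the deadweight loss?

Competitive equilibrium: 152.5 − 0.55q = 17.5 + 0.51q → q* = 127.3585, p* = 82.4528.
With the tax, the buyer price exceeds the seller price by 40.5: (152.5 − 0.55q) − (17.5 + 0.51q) = 40.5 → q' = 89.1509.
Δq = 127.3585 − 89.1509 = 38.2076; the wedge equals the tax, 40.5.
DWL = ½ × 38.2076 × 40.5 = $773.70 million.

$773.70 million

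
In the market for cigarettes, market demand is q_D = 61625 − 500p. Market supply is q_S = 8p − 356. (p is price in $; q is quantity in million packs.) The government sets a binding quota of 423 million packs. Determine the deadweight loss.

In inverse form: demand p = 123.25 − 0.002q, supply p = 44.5 + 0.125q.
Competitive equilibrium: 123.25 − 0.002q = 44.5 + 0.125q → q* = 620.0787, p* = 122.0098.
At q = 423: demand price = 123.25 − 0.002·423 = 122.404; supply price = 44.5 + 0.125·423 = 97.375.
Δq = 620.0787 − 423 = 197.0787; wedge = 122.404 − 97.375 = 25.029.
Welfare loss = ½ × 197.0787 × 25.029 = $2466.34 million.

$2466.34 million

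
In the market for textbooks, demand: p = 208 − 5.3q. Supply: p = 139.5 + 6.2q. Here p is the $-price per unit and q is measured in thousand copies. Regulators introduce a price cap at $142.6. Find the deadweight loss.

$171.20 thousand

Competitive equilibrium: 208 − 5.3q = 139.5 + 6.2q → q* = 5.9565, p* = 176.4304.
At the ceiling p = 142.6, quantity supplied = (142.6 − 139.5)/6.2 = 0.5.
Willingness to pay at q' = 0.5: 208 − 5.3·0.5 = 205.35.
Δq = 5.9565 − 0.5 = 5.4565; wedge = 205.35 − 142.6 = 62.75.
The triangle = ½ × 5.4565 × 62.75 = $171.20 thousand.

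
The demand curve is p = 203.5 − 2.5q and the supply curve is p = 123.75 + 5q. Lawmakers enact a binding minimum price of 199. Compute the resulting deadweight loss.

Competitive equilibrium: 203.5 − 2.5q = 123.75 + 5q → q* = 10.6333, p* = 176.9167.
At the floor p = 199, quantity demanded = (203.5 − 199)/2.5 = 1.8.
Sellers' marginal cost at q' = 1.8: 123.75 + 5·1.8 = 132.75.
Δq = 10.6333 − 1.8 = 8.8333; wedge = 199 − 132.75 = 66.25.
Deadweight loss = ½ × 8.8333 × 66.25 = 292.60.

292.60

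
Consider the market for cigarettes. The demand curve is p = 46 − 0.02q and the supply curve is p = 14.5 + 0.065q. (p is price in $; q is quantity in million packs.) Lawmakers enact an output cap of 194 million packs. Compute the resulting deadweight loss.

Competitive equilibrium: 46 − 0.02q = 14.5 + 0.065q → q* = 370.5882, p* = 38.5882.
At q = 194: demand price = 46 − 0.02·194 = 42.12; supply price = 14.5 + 0.065·194 = 27.11.
Δq = 370.5882 − 194 = 176.5882; wedge = 42.12 − 27.11 = 15.01.
The triangle = ½ × 176.5882 × 15.01 = $1325.29 million.

$1325.29 million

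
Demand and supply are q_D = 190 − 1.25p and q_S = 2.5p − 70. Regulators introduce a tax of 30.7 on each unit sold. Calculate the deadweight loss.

392.70

In inverse form: demand p = 152 − 0.8q, supply p = 28 + 0.4q.
Competitive equilibrium: 152 − 0.8q = 28 + 0.4q → q* = 103.3333, p* = 69.3333.
With the tax, the buyer price exceeds the seller price by 30.7: (152 − 0.8q) − (28 + 0.4q) = 30.7 → q' = 77.75.
Δq = 103.3333 − 77.75 = 25.5833; the wedge equals the tax, 30.7.
Deadweight loss = ½ × 25.5833 × 30.7 = 392.70.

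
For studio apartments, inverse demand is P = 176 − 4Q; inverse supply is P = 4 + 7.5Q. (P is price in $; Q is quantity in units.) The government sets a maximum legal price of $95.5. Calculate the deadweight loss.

Competitive equilibrium: 176 − 4Q = 4 + 7.5Q → Q* = 14.9565, P* = 116.1739.
At the ceiling P = 95.5, quantity supplied = (95.5 − 4)/7.5 = 12.2.
Willingness to pay at Q' = 12.2: 176 − 4·12.2 = 127.2.
ΔQ = 14.9565 − 12.2 = 2.7565; wedge = 127.2 − 95.5 = 31.7.
DWL = ½ × 2.7565 × 31.7 = $43.69.

$43.69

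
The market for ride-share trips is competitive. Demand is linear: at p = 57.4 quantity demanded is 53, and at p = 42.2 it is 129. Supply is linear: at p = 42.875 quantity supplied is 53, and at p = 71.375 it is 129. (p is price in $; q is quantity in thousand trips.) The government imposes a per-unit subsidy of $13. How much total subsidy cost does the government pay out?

$1311.30 thousand

Demand slope = (42.2 − 57.4)/(129 − 53) = −0.2, so p = 68 − 0.2q.
Supply slope = (71.375 − 42.875)/(129 − 53) = 0.375, so p = 23 + 0.375q.
Competitive equilibrium: 68 − 0.2q = 23 + 0.375q → q* = 78.2609, p* = 52.3478.
The subsidy lowers effective supply by 13: p = 10 + 0.375q.
New quantity: 68 − 0.2q = 10 + 0.375q → q' = 100.8696.
Total subsidy cost = 13 × 100.8696 = $1311.30 thousand.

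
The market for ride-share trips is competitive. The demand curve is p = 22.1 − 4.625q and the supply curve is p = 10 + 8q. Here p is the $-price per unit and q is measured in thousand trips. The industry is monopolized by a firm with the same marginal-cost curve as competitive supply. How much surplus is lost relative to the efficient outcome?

Competitive equilibrium: 22.1 − 4.625q = 10 + 8q → q* = 0.9584, p* = 17.6673.
Marginal revenue: MR = 22.1 − 9.25q. Set MR = MC: 22.1 − 9.25q = 10 + 8q → q_m = 0.7014.
Price p_m = 22.1 − 4.625·0.7014 = 18.856; MC(q_m) = 10 + 8·0.7014 = 15.6112.
Competitive q* = 0.9584, so Δq = 0.257; wedge = 18.856 − 15.6112 = 3.2448.
DWL = ½ × 0.257 × 3.2448 = $0.42 thousand.

$0.42 thousand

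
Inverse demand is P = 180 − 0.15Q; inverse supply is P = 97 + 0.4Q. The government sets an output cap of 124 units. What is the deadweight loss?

199.13

Competitive equilibrium: 180 − 0.15Q = 97 + 0.4Q → Q* = 150.9091, P* = 157.3636.
At Q = 124: demand price = 180 − 0.15·124 = 161.4; supply price = 97 + 0.4·124 = 146.6.
ΔQ = 150.9091 − 124 = 26.9091; wedge = 161.4 − 146.6 = 14.8.
DWL = ½ × 26.9091 × 14.8 = 199.13.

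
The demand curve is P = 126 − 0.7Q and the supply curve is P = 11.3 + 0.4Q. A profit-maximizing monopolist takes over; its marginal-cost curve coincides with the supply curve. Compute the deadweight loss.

Competitive equilibrium: 126 − 0.7Q = 11.3 + 0.4Q → Q* = 104.2727, P* = 53.0091.
Marginal revenue: MR = 126 − 1.4Q. Set MR = MC: 126 − 1.4Q = 11.3 + 0.4Q → Q_m = 63.7222.
Price P_m = 126 − 0.7·63.7222 = 81.3945; MC(Q_m) = 11.3 + 0.4·63.7222 = 36.7889.
Competitive Q* = 104.2727, so ΔQ = 40.5505; wedge = 81.3945 − 36.7889 = 44.6056.
The triangle = ½ × 40.5505 × 44.6056 = 904.39.

904.39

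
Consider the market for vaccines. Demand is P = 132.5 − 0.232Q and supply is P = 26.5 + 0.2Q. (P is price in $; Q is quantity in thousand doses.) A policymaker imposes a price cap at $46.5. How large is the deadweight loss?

$4564.63 thousand

Competitive equilibrium: 132.5 − 0.232Q = 26.5 + 0.2Q → Q* = 245.3704, P* = 75.5741.
At the ceiling P = 46.5, quantity supplied = (46.5 − 26.5)/0.2 = 100.
Willingness to pay at Q' = 100: 132.5 − 0.232·100 = 109.3.
ΔQ = 245.3704 − 100 = 145.3704; wedge = 109.3 − 46.5 = 62.8.
DWL = ½ × 145.3704 × 62.8 = $4564.63 thousand.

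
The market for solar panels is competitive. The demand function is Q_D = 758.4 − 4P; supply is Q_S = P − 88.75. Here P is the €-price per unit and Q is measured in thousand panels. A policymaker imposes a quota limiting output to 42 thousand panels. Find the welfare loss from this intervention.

€935.089 thousand

In inverse form: demand P = 189.6 − 0.25Q, supply P = 88.75 + Q.
Competitive equilibrium: 189.6 − 0.25Q = 88.75 + Q → Q* = 80.68, P* = 169.43.
At Q = 42: demand price = 189.6 − 0.25·42 = 179.1; supply price = 88.75 + 1·42 = 130.75.
ΔQ = 80.68 − 42 = 38.68; wedge = 179.1 − 130.75 = 48.35.
The triangle = ½ × 38.68 × 48.35 = €935.089 thousand.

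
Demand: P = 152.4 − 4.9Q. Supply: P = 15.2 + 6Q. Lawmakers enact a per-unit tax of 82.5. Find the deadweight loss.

312.21

Competitive equilibrium: 152.4 − 4.9Q = 15.2 + 6Q → Q* = 12.58716, P* = 90.72294.
With the tax, the buyer price exceeds the seller price by 82.5: (152.4 − 4.9Q) − (15.2 + 6Q) = 82.5 → Q' = 5.01835.
ΔQ = 12.58716 − 5.01835 = 7.56881; the wedge equals the tax, 82.5.
DWL = ½ × 7.56881 × 82.5 = 312.21.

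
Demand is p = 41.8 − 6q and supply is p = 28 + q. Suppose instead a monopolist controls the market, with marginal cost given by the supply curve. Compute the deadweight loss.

2.90

Competitive equilibrium: 41.8 − 6q = 28 + q → q* = 1.9714, p* = 29.9714.
Marginal revenue: MR = 41.8 − 12q. Set MR = MC: 41.8 − 12q = 28 + q → q_m = 1.0615.
Price p_m = 41.8 − 6·1.0615 = 35.431; MC(q_m) = 28 + 1·1.0615 = 29.0615.
Competitive q* = 1.9714, so Δq = 0.9099; wedge = 35.431 − 29.0615 = 6.3695.
Deadweight loss = ½ × 0.9099 × 6.3695 = 2.90.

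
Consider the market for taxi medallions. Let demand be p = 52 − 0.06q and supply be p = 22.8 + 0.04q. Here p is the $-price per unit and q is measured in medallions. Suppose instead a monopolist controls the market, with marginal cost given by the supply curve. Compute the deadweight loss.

$599.51

Competitive equilibrium: 52 − 0.06q = 22.8 + 0.04q → q* = 292, p* = 34.48.
Marginal revenue: MR = 52 − 0.12q. Set MR = MC: 52 − 0.12q = 22.8 + 0.04q → q_m = 182.5.
Price p_m = 52 − 0.06·182.5 = 41.05; MC(q_m) = 22.8 + 0.04·182.5 = 30.1.
Competitive q* = 292, so Δq = 109.5; wedge = 41.05 − 30.1 = 10.95.
DWL = ½ × 109.5 × 10.95 = $599.51.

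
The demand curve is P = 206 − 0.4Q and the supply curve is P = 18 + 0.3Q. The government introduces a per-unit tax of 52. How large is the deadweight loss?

Competitive equilibrium: 206 − 0.4Q = 18 + 0.3Q → Q* = 268.5714, P* = 98.5714.
With the tax, the buyer price exceeds the seller price by 52: (206 − 0.4Q) − (18 + 0.3Q) = 52 → Q' = 194.2857.
ΔQ = 268.5714 − 194.2857 = 74.2857; the wedge equals the tax, 52.
Welfare loss = ½ × 74.2857 × 52 = 1931.43.

1931.43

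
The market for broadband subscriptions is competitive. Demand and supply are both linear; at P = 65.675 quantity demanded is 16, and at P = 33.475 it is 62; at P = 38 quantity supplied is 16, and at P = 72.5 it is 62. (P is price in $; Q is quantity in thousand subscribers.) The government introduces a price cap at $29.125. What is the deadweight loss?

$693.11 thousand

Demand slope = (33.475 − 65.675)/(62 − 16) = −0.7, so P = 76.875 − 0.7Q.
Supply slope = (72.5 − 38)/(62 − 16) = 0.75, so P = 26 + 0.75Q.
Competitive equilibrium: 76.875 − 0.7Q = 26 + 0.75Q → Q* = 35.0862, P* = 52.3147.
At the ceiling P = 29.125, quantity supplied = (29.125 − 26)/0.75 = 4.1667.
Willingness to pay at Q' = 4.1667: 76.875 − 0.7·4.1667 = 73.9583.
ΔQ = 35.0862 − 4.1667 = 30.9195; wedge = 73.9583 − 29.125 = 44.8333.
DWL = ½ × 30.9195 × 44.8333 = $693.11 thousand.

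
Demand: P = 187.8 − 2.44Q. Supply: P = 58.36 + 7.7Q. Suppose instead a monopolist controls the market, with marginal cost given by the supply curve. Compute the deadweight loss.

Competitive equilibrium: 187.8 − 2.44Q = 58.36 + 7.7Q → Q* = 12.7653, P* = 156.6527.
Marginal revenue: MR = 187.8 − 4.88Q. Set MR = MC: 187.8 − 4.88Q = 58.36 + 7.7Q → Q_m = 10.2893.
Price P_m = 187.8 − 2.44·10.2893 = 162.6941; MC(Q_m) = 58.36 + 7.7·10.2893 = 137.5876.
Competitive Q* = 12.7653, so ΔQ = 2.476; wedge = 162.6941 − 137.5876 = 25.1065.
DWL = ½ × 2.476 × 25.1065 = 31.08.

31.08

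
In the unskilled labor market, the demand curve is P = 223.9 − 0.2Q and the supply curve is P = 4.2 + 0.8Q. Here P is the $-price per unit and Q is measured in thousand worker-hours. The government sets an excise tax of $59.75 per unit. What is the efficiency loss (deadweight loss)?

Competitive equilibrium: 223.9 − 0.2Q = 4.2 + 0.8Q → Q* = 219.7, P* = 179.96.
With the tax, the buyer price exceeds the seller price by 59.75: (223.9 − 0.2Q) − (4.2 + 0.8Q) = 59.75 → Q' = 159.95.
ΔQ = 219.7 − 159.95 = 59.75; the wedge equals the tax, 59.75.
The triangle = ½ × 59.75 × 59.75 = $1785.03 thousand.

$1785.03 thousand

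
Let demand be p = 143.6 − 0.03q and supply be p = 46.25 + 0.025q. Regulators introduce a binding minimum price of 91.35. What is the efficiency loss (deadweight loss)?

22.08

Competitive equilibrium: 143.6 − 0.03q = 46.25 + 0.025q → q* = 1770, p* = 90.5.
At the floor p = 91.35, quantity demanded = (143.6 − 91.35)/0.03 = 1741.6667.
Sellers' marginal cost at q' = 1741.6667: 46.25 + 0.025·1741.6667 = 89.7917.
Δq = 1770 − 1741.6667 = 28.3333; wedge = 91.35 − 89.7917 = 1.5583.
Welfare loss = ½ × 28.3333 × 1.5583 = 22.08.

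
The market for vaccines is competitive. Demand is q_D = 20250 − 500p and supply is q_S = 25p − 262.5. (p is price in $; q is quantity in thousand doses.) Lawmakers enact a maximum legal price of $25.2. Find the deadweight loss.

$2525.47 thousand

In inverse form: demand p = 40.5 − 0.002q, supply p = 10.5 + 0.04q.
Competitive equilibrium: 40.5 − 0.002q = 10.5 + 0.04q → q* = 714.2857, p* = 39.0714.
At the ceiling p = 25.2, quantity supplied = (25.2 − 10.5)/0.04 = 367.5.
Willingness to pay at q' = 367.5: 40.5 − 0.002·367.5 = 39.765.
Δq = 714.2857 − 367.5 = 346.7857; wedge = 39.765 − 25.2 = 14.565.
The triangle = ½ × 346.7857 × 14.565 = $2525.47 thousand.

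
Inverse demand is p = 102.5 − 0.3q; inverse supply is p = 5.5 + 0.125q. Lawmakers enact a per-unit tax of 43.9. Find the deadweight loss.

2267.31

Competitive equilibrium: 102.5 − 0.3q = 5.5 + 0.125q → q* = 228.2353, p* = 34.0294.
With the tax, the buyer price exceeds the seller price by 43.9: (102.5 − 0.3q) − (5.5 + 0.125q) = 43.9 → q' = 124.9412.
Δq = 228.2353 − 124.9412 = 103.2941; the wedge equals the tax, 43.9.
The triangle = ½ × 103.2941 × 43.9 = 2267.31.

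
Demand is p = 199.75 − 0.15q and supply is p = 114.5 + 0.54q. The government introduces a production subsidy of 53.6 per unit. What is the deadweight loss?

2081.86

Competitive equilibrium: 199.75 − 0.15q = 114.5 + 0.54q → q* = 123.5507, p* = 181.2174.
The subsidy lowers effective supply by 53.6: p = 60.9 + 0.54q.
New quantity: 199.75 − 0.15q = 60.9 + 0.54q → q' = 201.2319.
Overproduction Δq = 201.2319 − 123.5507 = 77.6812; wedge = subsidy = 53.6.
Welfare loss = ½ × 77.6812 × 53.6 = 2081.86.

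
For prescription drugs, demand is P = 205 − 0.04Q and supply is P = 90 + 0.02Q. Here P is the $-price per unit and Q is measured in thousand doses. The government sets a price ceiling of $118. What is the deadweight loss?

$8008.33 thousand

Competitive equilibrium: 205 − 0.04Q = 90 + 0.02Q → Q* = 1916.6667, P* = 128.3333.
At the ceiling P = 118, quantity supplied = (118 − 90)/0.02 = 1400.
Willingness to pay at Q' = 1400: 205 − 0.04·1400 = 149.
ΔQ = 1916.6667 − 1400 = 516.6667; wedge = 149 − 118 = 31.
DWL = ½ × 516.6667 × 31 = $8008.33 thousand.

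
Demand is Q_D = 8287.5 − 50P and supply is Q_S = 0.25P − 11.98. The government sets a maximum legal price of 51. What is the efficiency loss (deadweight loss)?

1637.32

In inverse form: demand P = 165.75 − 0.02Q, supply P = 47.92 + 4Q.
Competitive equilibrium: 165.75 − 0.02Q = 47.92 + 4Q → Q* = 29.31095, P* = 165.16378.
At the ceiling P = 51, quantity supplied = (51 − 47.92)/4 = 0.77.
Willingness to pay at Q' = 0.77: 165.75 − 0.02·0.77 = 165.7346.
ΔQ = 29.31095 − 0.77 = 28.54095; wedge = 165.7346 − 51 = 114.7346.
Welfare loss = ½ × 28.54095 × 114.7346 = 1637.32.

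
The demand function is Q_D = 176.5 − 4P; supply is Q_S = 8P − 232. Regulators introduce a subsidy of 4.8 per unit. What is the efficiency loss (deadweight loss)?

30.72

In inverse form: demand P = 44.125 − 0.25Q, supply P = 29 + 0.125Q.
Competitive equilibrium: 44.125 − 0.25Q = 29 + 0.125Q → Q* = 40.3333, P* = 34.0417.
The subsidy lowers effective supply by 4.8: P = 24.2 + 0.125Q.
New quantity: 44.125 − 0.25Q = 24.2 + 0.125Q → Q' = 53.1333.
Overproduction ΔQ = 53.1333 − 40.3333 = 12.8; wedge = subsidy = 4.8.
Deadweight loss = ½ × 12.8 × 4.8 = 30.72.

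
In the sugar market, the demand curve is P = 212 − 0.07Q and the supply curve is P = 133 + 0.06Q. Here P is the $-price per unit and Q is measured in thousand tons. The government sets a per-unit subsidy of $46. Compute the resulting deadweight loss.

Competitive equilibrium: 212 − 0.07Q = 133 + 0.06Q → Q* = 607.6923, P* = 169.4615.
The subsidy lowers effective supply by 46: P = 87 + 0.06Q.
New quantity: 212 − 0.07Q = 87 + 0.06Q → Q' = 961.5385.
Overproduction ΔQ = 961.5385 − 607.6923 = 353.8462; wedge = subsidy = 46.
The triangle = ½ × 353.8462 × 46 = $8138.46 thousand.

$8138.46 thousand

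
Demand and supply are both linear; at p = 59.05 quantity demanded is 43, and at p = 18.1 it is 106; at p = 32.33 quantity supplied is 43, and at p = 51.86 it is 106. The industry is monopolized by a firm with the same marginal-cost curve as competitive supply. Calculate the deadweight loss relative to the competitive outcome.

Demand slope = (18.1 − 59.05)/(106 − 43) = −0.65, so p = 87 − 0.65q.
Supply slope = (51.86 − 32.33)/(106 − 43) = 0.31, so p = 19 + 0.31q.
Competitive equilibrium: 87 − 0.65q = 19 + 0.31q → q* = 70.8333, p* = 40.9583.
Marginal revenue: MR = 87 − 1.3q. Set MR = MC: 87 − 1.3q = 19 + 0.31q → q_m = 42.236.
Price p_m = 87 − 0.65·42.236 = 59.5466; MC(q_m) = 19 + 0.31·42.236 = 32.0932.
Competitive q* = 70.8333, so Δq = 28.5973; wedge = 59.5466 − 32.0932 = 27.4534.
Welfare loss = ½ × 28.5973 × 27.4534 = 392.55.

392.55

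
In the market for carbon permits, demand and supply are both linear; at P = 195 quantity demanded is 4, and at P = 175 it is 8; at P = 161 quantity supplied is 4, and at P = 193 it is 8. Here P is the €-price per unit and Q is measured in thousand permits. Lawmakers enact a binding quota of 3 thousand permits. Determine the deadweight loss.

€84.96 thousand

Demand slope = (175 − 195)/(8 − 4) = −5, so P = 215 − 5Q.
Supply slope = (193 − 161)/(8 − 4) = 8, so P = 129 + 8Q.
Competitive equilibrium: 215 − 5Q = 129 + 8Q → Q* = 6.6154, P* = 181.9231.
At Q = 3: demand price = 215 − 5·3 = 200; supply price = 129 + 8·3 = 153.
ΔQ = 6.6154 − 3 = 3.6154; wedge = 200 − 153 = 47.
The triangle = ½ × 3.6154 × 47 = €84.96 thousand.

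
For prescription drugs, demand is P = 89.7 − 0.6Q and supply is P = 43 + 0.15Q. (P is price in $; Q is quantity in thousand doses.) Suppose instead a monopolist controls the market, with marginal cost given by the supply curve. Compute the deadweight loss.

$287.20 thousand

Competitive equilibrium: 89.7 − 0.6Q = 43 + 0.15Q → Q* = 62.26667, P* = 52.34.
Marginal revenue: MR = 89.7 − 1.2Q. Set MR = MC: 89.7 − 1.2Q = 43 + 0.15Q → Q_m = 34.59259.
Price P_m = 89.7 − 0.6·34.59259 = 68.94445; MC(Q_m) = 43 + 0.15·34.59259 = 48.18889.
Competitive Q* = 62.26667, so ΔQ = 27.67408; wedge = 68.94445 − 48.18889 = 20.75556.
Welfare loss = ½ × 27.67408 × 20.75556 = $287.20 thousand.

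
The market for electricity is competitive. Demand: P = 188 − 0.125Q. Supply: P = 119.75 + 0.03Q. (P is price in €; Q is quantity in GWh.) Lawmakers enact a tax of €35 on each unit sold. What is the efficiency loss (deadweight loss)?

€3951.61

Competitive equilibrium: 188 − 0.125Q = 119.75 + 0.03Q → Q* = 440.3226, P* = 132.9597.
With the tax, the buyer price exceeds the seller price by 35: (188 − 0.125Q) − (119.75 + 0.03Q) = 35 → Q' = 214.5161.
ΔQ = 440.3226 − 214.5161 = 225.8065; the wedge equals the tax, 35.
DWL = ½ × 225.8065 × 35 = €3951.61.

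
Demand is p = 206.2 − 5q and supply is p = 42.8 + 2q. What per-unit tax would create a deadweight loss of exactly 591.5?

91

Competitive equilibrium: 206.2 − 5q = 42.8 + 2q → q* = 23.3429, p* = 89.4857.
A tax t gives Δq = t/7 and wedge t, so DWL = t²/14.
t²/14 = 591.5 → t² = 8281 → t = 91.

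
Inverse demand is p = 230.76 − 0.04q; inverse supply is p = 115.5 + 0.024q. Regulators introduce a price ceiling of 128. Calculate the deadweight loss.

52437.33

Competitive equilibrium: 230.76 − 0.04q = 115.5 + 0.024q → q* = 1800.9375, p* = 158.7225.
At the ceiling p = 128, quantity supplied = (128 − 115.5)/0.024 = 520.833333.
Willingness to pay at q' = 520.833333: 230.76 − 0.04·520.833333 = 209.926667.
Δq = 1800.9375 − 520.833333 = 1280.104167; wedge = 209.926667 − 128 = 81.926667.
Welfare loss = ½ × 1280.104167 × 81.926667 = 52437.33.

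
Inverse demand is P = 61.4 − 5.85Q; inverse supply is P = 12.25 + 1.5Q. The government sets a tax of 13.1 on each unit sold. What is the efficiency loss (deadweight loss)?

Competitive equilibrium: 61.4 − 5.85Q = 12.25 + 1.5Q → Q* = 6.6871, P* = 22.2806.
With the tax, the buyer price exceeds the seller price by 13.1: (61.4 − 5.85Q) − (12.25 + 1.5Q) = 13.1 → Q' = 4.9048.
ΔQ = 6.6871 − 4.9048 = 1.7823; the wedge equals the tax, 13.1.
DWL = ½ × 1.7823 × 13.1 = 11.67.

11.67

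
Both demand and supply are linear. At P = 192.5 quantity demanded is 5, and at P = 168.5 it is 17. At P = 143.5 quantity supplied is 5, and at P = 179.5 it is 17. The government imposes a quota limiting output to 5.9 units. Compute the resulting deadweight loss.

198.025

Demand slope = (168.5 − 192.5)/(17 − 5) = −2, so P = 202.5 − 2Q.
Supply slope = (179.5 − 143.5)/(17 − 5) = 3, so P = 128.5 + 3Q.
Competitive equilibrium: 202.5 − 2Q = 128.5 + 3Q → Q* = 14.8, P* = 172.9.
At Q = 5.9: demand price = 202.5 − 2·5.9 = 190.7; supply price = 128.5 + 3·5.9 = 146.2.
ΔQ = 14.8 − 5.9 = 8.9; wedge = 190.7 − 146.2 = 44.5.
Deadweight loss = ½ × 8.9 × 44.5 = 198.025.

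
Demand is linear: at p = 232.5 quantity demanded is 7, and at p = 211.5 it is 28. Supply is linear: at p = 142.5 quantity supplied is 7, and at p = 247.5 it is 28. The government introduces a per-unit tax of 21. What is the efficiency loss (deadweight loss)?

36.75

Demand slope = (211.5 − 232.5)/(28 − 7) = −1, so p = 239.5 − q.
Supply slope = (247.5 − 142.5)/(28 − 7) = 5, so p = 107.5 + 5q.
Competitive equilibrium: 239.5 − q = 107.5 + 5q → q* = 22, p* = 217.5.
With the tax, the buyer price exceeds the seller price by 21: (239.5 − q) − (107.5 + 5q) = 21 → q' = 18.5.
Δq = 22 − 18.5 = 3.5; the wedge equals the tax, 21.
The triangle = ½ × 3.5 × 21 = 36.75.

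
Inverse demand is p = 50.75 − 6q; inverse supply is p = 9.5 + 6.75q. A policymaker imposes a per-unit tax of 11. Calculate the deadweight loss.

4.75

Competitive equilibrium: 50.75 − 6q = 9.5 + 6.75q → q* = 3.2353, p* = 31.3382.
With the tax, the buyer price exceeds the seller price by 11: (50.75 − 6q) − (9.5 + 6.75q) = 11 → q' = 2.3725.
Δq = 3.2353 − 2.3725 = 0.8628; the wedge equals the tax, 11.
Welfare loss = ½ × 0.8628 × 11 = 4.75.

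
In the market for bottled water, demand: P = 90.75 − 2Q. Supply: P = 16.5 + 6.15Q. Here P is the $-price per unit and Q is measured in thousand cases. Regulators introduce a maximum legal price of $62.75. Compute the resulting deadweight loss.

Competitive equilibrium: 90.75 − 2Q = 16.5 + 6.15Q → Q* = 9.1104, P* = 72.5291.
At the ceiling P = 62.75, quantity supplied = (62.75 − 16.5)/6.15 = 7.5203.
Willingness to pay at Q' = 7.5203: 90.75 − 2·7.5203 = 75.7094.
ΔQ = 9.1104 − 7.5203 = 1.5901; wedge = 75.7094 − 62.75 = 12.9594.
Welfare loss = ½ × 1.5901 × 12.9594 = $10.30 thousand.

$10.30 thousand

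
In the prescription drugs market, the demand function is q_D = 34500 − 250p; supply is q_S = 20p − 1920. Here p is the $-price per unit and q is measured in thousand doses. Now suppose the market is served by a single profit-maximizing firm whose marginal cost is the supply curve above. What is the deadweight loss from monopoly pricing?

In inverse form: demand p = 138 − 0.004q, supply p = 96 + 0.05q.
Competitive equilibrium: 138 − 0.004q = 96 + 0.05q → q* = 777.77778, p* = 134.88889.
Marginal revenue: MR = 138 − 0.008q. Set MR = MC: 138 − 0.008q = 96 + 0.05q → q_m = 724.13793.
Price p_m = 138 − 0.004·724.13793 = 135.10345; MC(q_m) = 96 + 0.05·724.13793 = 132.2069.
Competitive q* = 777.77778, so Δq = 53.63985; wedge = 135.10345 − 132.2069 = 2.89655.
DWL = ½ × 53.63985 × 2.89655 = $77.69 thousand.

$77.69 thousand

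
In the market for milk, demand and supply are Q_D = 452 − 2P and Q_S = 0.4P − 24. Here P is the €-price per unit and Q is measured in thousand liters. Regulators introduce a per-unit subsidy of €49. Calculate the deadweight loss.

In inverse form: demand P = 226 − 0.5Q, supply P = 60 + 2.5Q.
Competitive equilibrium: 226 − 0.5Q = 60 + 2.5Q → Q* = 55.3333, P* = 198.3333.
The subsidy lowers effective supply by 49: P = 11 + 2.5Q.
New quantity: 226 − 0.5Q = 11 + 2.5Q → Q' = 71.6667.
Overproduction ΔQ = 71.6667 − 55.3333 = 16.3334; wedge = subsidy = 49.
DWL = ½ × 16.3334 × 49 = €400.17 thousand.

€400.17 thousand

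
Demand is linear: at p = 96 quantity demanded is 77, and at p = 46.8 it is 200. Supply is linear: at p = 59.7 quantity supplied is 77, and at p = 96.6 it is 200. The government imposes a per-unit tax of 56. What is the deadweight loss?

Demand slope = (46.8 − 96)/(200 − 77) = −0.4, so p = 126.8 − 0.4q.
Supply slope = (96.6 − 59.7)/(200 − 77) = 0.3, so p = 36.6 + 0.3q.
Competitive equilibrium: 126.8 − 0.4q = 36.6 + 0.3q → q* = 128.8571, p* = 75.2571.
With the tax, the buyer price exceeds the seller price by 56: (126.8 − 0.4q) − (36.6 + 0.3q) = 56 → q' = 48.8571.
Δq = 128.8571 − 48.8571 = 80; the wedge equals the tax, 56.
DWL = ½ × 80 × 56 = 2240.

2240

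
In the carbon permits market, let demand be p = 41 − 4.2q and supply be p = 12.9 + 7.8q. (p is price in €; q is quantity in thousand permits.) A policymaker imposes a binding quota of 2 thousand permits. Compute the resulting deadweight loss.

€0.70 thousand

Competitive equilibrium: 41 − 4.2q = 12.9 + 7.8q → q* = 2.3417, p* = 31.165.
At q = 2: demand price = 41 − 4.2·2 = 32.6; supply price = 12.9 + 7.8·2 = 28.5.
Δq = 2.3417 − 2 = 0.3417; wedge = 32.6 − 28.5 = 4.1.
Deadweight loss = ½ × 0.3417 × 4.1 = €0.70 thousand.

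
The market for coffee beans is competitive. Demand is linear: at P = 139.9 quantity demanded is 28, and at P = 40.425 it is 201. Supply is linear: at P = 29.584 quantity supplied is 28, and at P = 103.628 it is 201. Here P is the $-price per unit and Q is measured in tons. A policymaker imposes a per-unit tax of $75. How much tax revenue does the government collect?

Demand slope = (40.425 − 139.9)/(201 − 28) = −0.575, so P = 156 − 0.575Q.
Supply slope = (103.628 − 29.584)/(201 − 28) = 0.428, so P = 17.6 + 0.428Q.
Competitive equilibrium: 156 − 0.575Q = 17.6 + 0.428Q → Q* = 137.986, P* = 76.658.
With the tax, the buyer price exceeds the seller price by 75: (156 − 0.575Q) − (17.6 + 0.428Q) = 75 → Q' = 63.2104.
Tax revenue = 75 × 63.2104 = $4740.78.

$4740.78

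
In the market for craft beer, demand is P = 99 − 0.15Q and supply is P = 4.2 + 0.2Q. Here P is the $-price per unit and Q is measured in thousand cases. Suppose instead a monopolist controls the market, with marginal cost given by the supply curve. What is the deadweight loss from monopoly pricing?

Competitive equilibrium: 99 − 0.15Q = 4.2 + 0.2Q → Q* = 270.8571, P* = 58.3714.
Marginal revenue: MR = 99 − 0.3Q. Set MR = MC: 99 − 0.3Q = 4.2 + 0.2Q → Q_m = 189.6.
Price P_m = 99 − 0.15·189.6 = 70.56; MC(Q_m) = 4.2 + 0.2·189.6 = 42.12.
Competitive Q* = 270.8571, so ΔQ = 81.2571; wedge = 70.56 − 42.12 = 28.44.
The triangle = ½ × 81.2571 × 28.44 = $1155.48 thousand.

$1155.48 thousand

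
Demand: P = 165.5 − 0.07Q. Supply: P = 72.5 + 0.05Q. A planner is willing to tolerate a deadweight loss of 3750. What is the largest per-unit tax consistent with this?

30

Competitive equilibrium: 165.5 − 0.07Q = 72.5 + 0.05Q → Q* = 775, P* = 111.25.
A tax t gives ΔQ = t/0.12 and wedge t, so DWL = t²/0.24.
t²/0.24 = 3750 → t² = 900 → t = 30.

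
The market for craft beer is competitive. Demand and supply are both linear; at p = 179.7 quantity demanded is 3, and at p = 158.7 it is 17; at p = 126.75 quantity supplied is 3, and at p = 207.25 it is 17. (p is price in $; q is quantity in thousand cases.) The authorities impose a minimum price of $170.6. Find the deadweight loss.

$5.54 thousand

Demand slope = (158.7 − 179.7)/(17 − 3) = −1.5, so p = 184.2 − 1.5q.
Supply slope = (207.25 − 126.75)/(17 − 3) = 5.75, so p = 109.5 + 5.75q.
Competitive equilibrium: 184.2 − 1.5q = 109.5 + 5.75q → q* = 10.3034, p* = 168.7448.
At the floor p = 170.6, quantity demanded = (184.2 − 170.6)/1.5 = 9.0667.
Sellers' marginal cost at q' = 9.0667: 109.5 + 5.75·9.0667 = 161.6335.
Δq = 10.3034 − 9.0667 = 1.2367; wedge = 170.6 − 161.6335 = 8.9665.
Deadweight loss = ½ × 1.2367 × 8.9665 = $5.54 thousand.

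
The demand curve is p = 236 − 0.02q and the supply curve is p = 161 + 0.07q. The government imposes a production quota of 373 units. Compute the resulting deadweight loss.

9535.805

Competitive equilibrium: 236 − 0.02q = 161 + 0.07q → q* = 833.33333, p* = 219.33333.
At q = 373: demand price = 236 − 0.02·373 = 228.54; supply price = 161 + 0.07·373 = 187.11.
Δq = 833.33333 − 373 = 460.33333; wedge = 228.54 − 187.11 = 41.43.
The triangle = ½ × 460.33333 × 41.43 = 9535.805.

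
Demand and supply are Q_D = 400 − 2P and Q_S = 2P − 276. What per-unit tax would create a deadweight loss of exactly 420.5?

29

In inverse form: demand P = 200 − 0.5Q, supply P = 138 + 0.5Q.
Competitive equilibrium: 200 − 0.5Q = 138 + 0.5Q → Q* = 62, P* = 169.
A tax t gives ΔQ = t/1 and wedge t, so DWL = t²/2.
t²/2 = 420.5 → t² = 841 → t = 29.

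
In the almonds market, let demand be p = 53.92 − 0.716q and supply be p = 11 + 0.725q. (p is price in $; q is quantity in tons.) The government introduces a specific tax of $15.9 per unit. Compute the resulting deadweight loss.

Competitive equilibrium: 53.92 − 0.716q = 11 + 0.725q → q* = 29.7849, p* = 32.594.
With the tax, the buyer price exceeds the seller price by 15.9: (53.92 − 0.716q) − (11 + 0.725q) = 15.9 → q' = 18.7509.
Δq = 29.7849 − 18.7509 = 11.034; the wedge equals the tax, 15.9.
The triangle = ½ × 11.034 × 15.9 = $87.72.

$87.72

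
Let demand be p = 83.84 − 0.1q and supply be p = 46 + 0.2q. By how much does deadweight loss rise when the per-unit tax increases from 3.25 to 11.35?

Competitive equilibrium: 83.84 − 0.1q = 46 + 0.2q → q* = 126.1333, p* = 71.2267.
For a per-unit tax t: Δq = t/0.3, so DWL = ½·t·(t/0.3) = t²/0.6.
At t = 3.25: DWL = 17.604. At t = 11.35: DWL = 214.704.
Increase = 214.704 − 17.604 = 197.10.

197.10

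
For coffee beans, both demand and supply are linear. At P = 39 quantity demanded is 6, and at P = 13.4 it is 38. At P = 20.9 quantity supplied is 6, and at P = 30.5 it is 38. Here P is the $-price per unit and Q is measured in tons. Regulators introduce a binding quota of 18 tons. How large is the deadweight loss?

Demand slope = (13.4 − 39)/(38 − 6) = −0.8, so P = 43.8 − 0.8Q.
Supply slope = (30.5 − 20.9)/(38 − 6) = 0.3, so P = 19.1 + 0.3Q.
Competitive equilibrium: 43.8 − 0.8Q = 19.1 + 0.3Q → Q* = 22.4545, P* = 25.8364.
At Q = 18: demand price = 43.8 − 0.8·18 = 29.4; supply price = 19.1 + 0.3·18 = 24.5.
ΔQ = 22.4545 − 18 = 4.4545; wedge = 29.4 − 24.5 = 4.9.
The triangle = ½ × 4.4545 × 4.9 = $10.91.

$10.91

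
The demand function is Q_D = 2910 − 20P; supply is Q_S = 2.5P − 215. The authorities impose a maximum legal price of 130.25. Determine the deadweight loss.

In inverse form: demand P = 145.5 − 0.05Q, supply P = 86 + 0.4Q.
Competitive equilibrium: 145.5 − 0.05Q = 86 + 0.4Q → Q* = 132.2222, P* = 138.8889.
At the ceiling P = 130.25, quantity supplied = (130.25 − 86)/0.4 = 110.625.
Willingness to pay at Q' = 110.625: 145.5 − 0.05·110.625 = 139.9688.
ΔQ = 132.2222 − 110.625 = 21.5972; wedge = 139.9688 − 130.25 = 9.7188.
Welfare loss = ½ × 21.5972 × 9.7188 = 104.95.

104.95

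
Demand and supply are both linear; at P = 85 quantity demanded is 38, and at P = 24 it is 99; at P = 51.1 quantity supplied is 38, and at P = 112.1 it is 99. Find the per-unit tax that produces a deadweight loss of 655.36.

Demand slope = (24 − 85)/(99 − 38) = −1, so P = 123 − Q.
Supply slope = (112.1 − 51.1)/(99 − 38) = 1, so P = 13.1 + Q.
Competitive equilibrium: 123 − Q = 13.1 + Q → Q* = 54.95, P* = 68.05.
A tax t gives ΔQ = t/2 and wedge t, so DWL = t²/4.
t²/4 = 655.36 → t² = 2621.44 → t = 51.2.

51.2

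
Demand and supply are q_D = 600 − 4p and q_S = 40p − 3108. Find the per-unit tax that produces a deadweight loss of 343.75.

13.75

In inverse form: demand p = 150 − 0.25q, supply p = 77.7 + 0.025q.
Competitive equilibrium: 150 − 0.25q = 77.7 + 0.025q → q* = 262.9091, p* = 84.2727.
A tax t gives Δq = t/0.275 and wedge t, so DWL = t²/0.55.
t²/0.55 = 343.75 → t² = 189.0625 → t = 13.75.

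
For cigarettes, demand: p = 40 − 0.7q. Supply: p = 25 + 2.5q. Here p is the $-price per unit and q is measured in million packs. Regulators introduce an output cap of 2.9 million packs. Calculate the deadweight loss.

Competitive equilibrium: 40 − 0.7q = 25 + 2.5q → q* = 4.6875, p* = 36.7188.
At q = 2.9: demand price = 40 − 0.7·2.9 = 37.97; supply price = 25 + 2.5·2.9 = 32.25.
Δq = 4.6875 − 2.9 = 1.7875; wedge = 37.97 − 32.25 = 5.72.
The triangle = ½ × 1.7875 × 5.72 = $5.11 million.

$5.11 million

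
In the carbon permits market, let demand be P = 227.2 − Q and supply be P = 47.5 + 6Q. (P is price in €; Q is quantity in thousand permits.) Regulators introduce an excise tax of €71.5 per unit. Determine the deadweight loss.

€365.16 thousand

Competitive equilibrium: 227.2 − Q = 47.5 + 6Q → Q* = 25.6714, P* = 201.5286.
With the tax, the buyer price exceeds the seller price by 71.5: (227.2 − Q) − (47.5 + 6Q) = 71.5 → Q' = 15.4571.
ΔQ = 25.6714 − 15.4571 = 10.2143; the wedge equals the tax, 71.5.
The triangle = ½ × 10.2143 × 71.5 = €365.16 thousand.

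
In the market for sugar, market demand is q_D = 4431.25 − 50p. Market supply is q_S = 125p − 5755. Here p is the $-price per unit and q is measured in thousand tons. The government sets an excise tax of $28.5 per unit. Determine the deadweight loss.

$14504.46 thousand

In inverse form: demand p = 88.625 − 0.02q, supply p = 46.04 + 0.008q.
Competitive equilibrium: 88.625 − 0.02q = 46.04 + 0.008q → q* = 1520.89286, p* = 58.20714.
With the tax, the buyer price exceeds the seller price by 28.5: (88.625 − 0.02q) − (46.04 + 0.008q) = 28.5 → q' = 503.03571.
Δq = 1520.89286 − 503.03571 = 1017.85715; the wedge equals the tax, 28.5.
DWL = ½ × 1017.85715 × 28.5 = $14504.46 thousand.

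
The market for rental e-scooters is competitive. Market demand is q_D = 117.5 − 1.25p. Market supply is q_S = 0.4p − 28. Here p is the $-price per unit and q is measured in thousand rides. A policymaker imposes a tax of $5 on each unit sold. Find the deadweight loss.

In inverse form: demand p = 94 − 0.8q, supply p = 70 + 2.5q.
Competitive equilibrium: 94 − 0.8q = 70 + 2.5q → q* = 7.2727, p* = 88.1818.
With the tax, the buyer price exceeds the seller price by 5: (94 − 0.8q) − (70 + 2.5q) = 5 → q' = 5.7576.
Δq = 7.2727 − 5.7576 = 1.5151; the wedge equals the tax, 5.
Welfare loss = ½ × 1.5151 × 5 = $3.79 thousand.

$3.79 thousand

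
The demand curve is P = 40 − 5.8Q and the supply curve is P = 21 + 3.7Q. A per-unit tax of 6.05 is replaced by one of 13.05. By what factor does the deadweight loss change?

4.653

Competitive equilibrium: 40 − 5.8Q = 21 + 3.7Q → Q* = 2, P* = 28.4.
For a per-unit tax t: ΔQ = t/9.5, so DWL = ½·t·(t/9.5) = t²/19.
At t = 6.05: DWL = 1.926. At t = 13.05: DWL = 8.963.
Ratio = (13.05/6.05)² = 4.653.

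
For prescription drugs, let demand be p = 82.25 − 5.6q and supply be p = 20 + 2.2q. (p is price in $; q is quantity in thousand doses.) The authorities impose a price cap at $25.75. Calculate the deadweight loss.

Competitive equilibrium: 82.25 − 5.6q = 20 + 2.2q → q* = 7.98077, p* = 37.55769.
At the ceiling p = 25.75, quantity supplied = (25.75 − 20)/2.2 = 2.61364.
Willingness to pay at q' = 2.61364: 82.25 − 5.6·2.61364 = 67.61362.
Δq = 7.98077 − 2.61364 = 5.36713; wedge = 67.61362 − 25.75 = 41.86362.
Welfare loss = ½ × 5.36713 × 41.86362 = $112.34 thousand.

$112.34 thousand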